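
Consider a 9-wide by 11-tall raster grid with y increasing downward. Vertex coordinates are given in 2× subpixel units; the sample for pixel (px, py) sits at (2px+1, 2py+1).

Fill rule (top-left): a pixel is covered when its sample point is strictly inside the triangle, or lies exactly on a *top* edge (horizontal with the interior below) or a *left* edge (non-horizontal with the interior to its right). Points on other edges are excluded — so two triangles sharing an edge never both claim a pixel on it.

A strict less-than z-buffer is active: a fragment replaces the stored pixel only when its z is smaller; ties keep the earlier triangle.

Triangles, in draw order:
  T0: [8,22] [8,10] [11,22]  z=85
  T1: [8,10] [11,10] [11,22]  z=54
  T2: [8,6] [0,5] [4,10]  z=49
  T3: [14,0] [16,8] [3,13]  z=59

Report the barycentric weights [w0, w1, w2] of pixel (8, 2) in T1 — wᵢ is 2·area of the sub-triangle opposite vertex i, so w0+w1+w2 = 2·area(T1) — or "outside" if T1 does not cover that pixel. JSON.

T0:
  2·area = 36
  edge (8, 22)→(8, 10): d=(0,-12) top-left  bias=+0
  edge (8, 10)→(11, 22): d=(3,12) right/bottom  bias=-1
  edge (11, 22)→(8, 22): d=(-3,0) right/bottom  bias=-1
    (4,7)@(9, 15): e=[12,3,21] → X
    (5,7)@(11, 15): e=[36,-21,21] → .
    (4,8)@(9, 17): e=[12,9,15] → X
    (5,8)@(11, 17): e=[36,-15,15] → .
    (4,9)@(9, 19): e=[12,15,9] → X
    (5,9)@(11, 19): e=[36,-9,9] → .
    (4,10)@(9, 21): e=[12,21,3] → X
    (5,10)@(11, 21): e=[36,-3,3] → .
  covered (4 px):
    . . . . . . . . .
    . . . . . . . . .
    . . . . . . . . .
    . . . . . . . . .
    . . . . . . . . .
    . . . . . . . . .
    . . . . . . . . .
    . . . . X . . . .
    . . . . X . . . .
    . . . . X . . . .
    . . . . X . . . .
T1:
  2·area = 36
  edge (8, 10)→(11, 10): d=(3,0) top-left  bias=+0
  edge (11, 10)→(11, 22): d=(0,12) right/bottom  bias=-1
  edge (11, 22)→(8, 10): d=(-3,-12) top-left  bias=+0
    (5,0)@(11, 1): e=[-27,0,63] → .  [on edge]
    (5,1)@(11, 3): e=[-21,0,57] → .  [on edge]
    (5,2)@(11, 5): e=[-15,0,51] → .  [on edge]
    (5,3)@(11, 7): e=[-9,0,45] → .  [on edge]
    (5,4)@(11, 9): e=[-3,0,39] → .  [on edge]
    (4,5)@(9, 11): e=[3,24,9] → X
    (5,5)@(11, 11): e=[3,0,33] → .  [on edge]
    (4,6)@(9, 13): e=[9,24,3] → X
    (5,6)@(11, 13): e=[9,0,27] → .  [on edge]
    (4,7)@(9, 15): e=[15,24,-3] → .
    (5,7)@(11, 15): e=[15,0,21] → .  [on edge]
    (5,8)@(11, 17): e=[21,0,15] → .  [on edge]
    (5,9)@(11, 19): e=[27,0,9] → .  [on edge]
    (5,10)@(11, 21): e=[33,0,3] → .  [on edge]
  covered (2 px):
    . . . . . . . . .
    . . . . . . . . .
    . . . . . . . . .
    . . . . . . . . .
    . . . . . . . . .
    . . . . X . . . .
    . . . . X . . . .
    . . . . . . . . .
    . . . . . . . . .
    . . . . . . . . .
    . . . . . . . . .
T2:
  2·area = 36  (B↔C swapped to make it positive)
  edge (8, 6)→(4, 10): d=(-4,4) right/bottom  bias=-1
  edge (4, 10)→(0, 5): d=(-4,-5) top-left  bias=+0
  edge (0, 5)→(8, 6): d=(8,1) right/bottom  bias=-1
    (6,0)@(13, 1): e=[0,81,-45] → .  [on edge]
    (5,1)@(11, 3): e=[0,63,-27] → .  [on edge]
    (4,2)@(9, 5): e=[0,45,-9] → .  [on edge]
    (1,3)@(3, 7): e=[16,7,13] → X
    (2,3)@(5, 7): e=[8,17,11] → X
    (3,3)@(7, 7): e=[0,27,9] → .  [on edge]
    (1,4)@(3, 9): e=[8,-1,29] → .
    (2,4)@(5, 9): e=[0,9,27] → .  [on edge]
    (1,5)@(3, 11): e=[0,-9,45] → .  [on edge]
    (0,6)@(1, 13): e=[0,-27,63] → .  [on edge]
  covered (2 px):
    . . . . . . . . .
    . . . . . . . . .
    . . . . . . . . .
    . X X . . . . . .
    . . . . . . . . .
    . . . . . . . . .
    . . . . . . . . .
    . . . . . . . . .
    . . . . . . . . .
    . . . . . . . . .
    . . . . . . . . .
T3:
  2·area = 114
  edge (14, 0)→(16, 8): d=(2,8) right/bottom  bias=-1
  edge (16, 8)→(3, 13): d=(-13,5) right/bottom  bias=-1
  edge (3, 13)→(14, 0): d=(11,-13) top-left  bias=+0
    (6,1)@(13, 3): e=[14,80,20] → X
    (7,1)@(15, 3): e=[-2,70,46] → .
    (5,2)@(11, 5): e=[34,64,16] → X
    (7,2)@(15, 5): e=[2,44,68] → X
    (8,2)@(17, 5): e=[-14,34,94] → .
    (4,3)@(9, 7): e=[54,48,12] → X
    (8,3)@(17, 7): e=[-10,8,116] → .
    (3,4)@(7, 9): e=[74,32,8] → X
    (7,4)@(15, 9): e=[10,-8,112] → .
    (2,5)@(5, 11): e=[94,16,4] → X
    (4,5)@(9, 11): e=[62,-4,56] → .
    (5,5)@(11, 11): e=[46,-14,82] → .
    (1,6)@(3, 13): e=[114,0,0] → .  [on edge]
  covered (14 px):
    . . . . . . . . .
    . . . . . . X . .
    . . . . . X X X .
    . . . . X X X X .
    . . . X X X X . .
    . . X X . . . . .
    . . . . . . . . .
    . . . . . . . . .
    . . . . . . . . .
    . . . . . . . . .
    . . . . . . . . .

Final: "outside"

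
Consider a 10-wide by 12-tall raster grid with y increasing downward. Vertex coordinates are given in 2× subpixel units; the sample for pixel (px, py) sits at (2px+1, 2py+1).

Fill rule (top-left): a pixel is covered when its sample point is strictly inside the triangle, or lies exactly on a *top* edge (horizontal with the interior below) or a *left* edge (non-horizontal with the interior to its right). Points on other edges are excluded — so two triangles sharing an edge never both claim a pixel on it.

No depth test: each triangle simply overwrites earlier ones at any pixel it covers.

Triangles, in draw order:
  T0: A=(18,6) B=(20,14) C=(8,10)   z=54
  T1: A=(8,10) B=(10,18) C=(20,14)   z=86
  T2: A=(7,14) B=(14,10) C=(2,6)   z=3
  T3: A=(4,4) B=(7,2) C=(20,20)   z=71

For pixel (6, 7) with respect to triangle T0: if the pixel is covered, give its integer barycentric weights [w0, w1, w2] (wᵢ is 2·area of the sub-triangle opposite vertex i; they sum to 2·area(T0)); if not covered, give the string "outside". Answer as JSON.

T0:
  2·area = 88
  edge (18, 6)→(20, 14): d=(2,8) right/bottom  bias=-1
  edge (20, 14)→(8, 10): d=(-12,-4) top-left  bias=+0
  edge (8, 10)→(18, 6): d=(10,-4) top-left  bias=+0
    (8,3)@(17, 7): e=[10,72,6] → X
    (9,3)@(19, 7): e=[-6,80,14] → .
    (2,4)@(5, 9): e=[110,0,-22] → .  [on edge]
    (5,4)@(11, 9): e=[62,24,2] → X
    (6,4)@(13, 9): e=[46,32,10] → X
    (7,4)@(15, 9): e=[30,40,18] → X
    (9,4)@(19, 9): e=[-2,56,34] → .
    (5,5)@(11, 11): e=[66,0,22] → X  [on edge]
    (9,5)@(19, 11): e=[2,32,54] → X
    (5,6)@(11, 13): e=[70,-24,42] → .
    (6,6)@(13, 13): e=[54,-16,50] → .
    (7,6)@(15, 13): e=[38,-8,58] → .
    (8,6)@(17, 13): e=[22,0,66] → X  [on edge]
  covered (12 px):
    . . . . . . . . . .
    . . . . . . . . . .
    . . . . . . . . . .
    . . . . . . . . X .
    . . . . . X X X X .
    . . . . . X X X X X
    . . . . . . . . X X
    . . . . . . . . . .
    . . . . . . . . . .
    . . . . . . . . . .
    . . . . . . . . . .
    . . . . . . . . . .
T1:
  2·area = 88  (B↔C swapped to make it positive)
  edge (8, 10)→(20, 14): d=(12,4) right/bottom  bias=-1
  edge (20, 14)→(10, 18): d=(-10,4) right/bottom  bias=-1
  edge (10, 18)→(8, 10): d=(-2,-8) top-left  bias=+0
    (2,4)@(5, 9): e=[0,110,-22] → .  [on edge]
    (4,5)@(9, 11): e=[8,74,6] → X
    (5,5)@(11, 11): e=[0,66,22] → .  [on edge]
    (4,6)@(9, 13): e=[32,54,2] → X
    (5,6)@(11, 13): e=[24,46,18] → X
    (6,6)@(13, 13): e=[16,38,34] → X
    (7,6)@(15, 13): e=[8,30,50] → X
    (8,6)@(17, 13): e=[0,22,66] → .  [on edge]
    (4,7)@(9, 15): e=[56,34,-2] → .
    (5,7)@(11, 15): e=[48,26,14] → X
    (8,7)@(17, 15): e=[24,2,62] → X
    (9,7)@(19, 15): e=[16,-6,78] → .
  covered (10 px):
    . . . . . . . . . .
    . . . . . . . . . .
    . . . . . . . . . .
    . . . . . . . . . .
    . . . . . . . . . .
    . . . . X . . . . .
    . . . . X X X X . .
    . . . . . X X X X .
    . . . . . X . . . .
    . . . . . . . . . .
    . . . . . . . . . .
    . . . . . . . . . .
T2:
  2·area = 76  (B↔C swapped to make it positive)
  edge (7, 14)→(2, 6): d=(-5,-8) top-left  bias=+0
  edge (2, 6)→(14, 10): d=(12,4) right/bottom  bias=-1
  edge (14, 10)→(7, 14): d=(-7,4) right/bottom  bias=-1
    (1,3)@(3, 7): e=[3,8,65] → X
    (2,3)@(5, 7): e=[19,0,57] → .  [on edge]
    (1,4)@(3, 9): e=[-7,32,51] → .
    (2,4)@(5, 9): e=[9,24,43] → X
    (3,4)@(7, 9): e=[25,16,35] → X
    (4,4)@(9, 9): e=[41,8,27] → X
    (5,4)@(11, 9): e=[57,0,19] → .  [on edge]
    (2,5)@(5, 11): e=[-1,48,29] → .
    (3,5)@(7, 11): e=[15,40,21] → X
    (5,5)@(11, 11): e=[47,24,5] → X
    (6,5)@(13, 11): e=[63,16,-3] → .
    (8,5)@(17, 11): e=[95,0,-19] → .  [on edge]
  covered (8 px):
    . . . . . . . . . .
    . . . . . . . . . .
    . . . . . . . . . .
    . X . . . . . . . .
    . . X X X . . . . .
    . . . X X X . . . .
    . . . X . . . . . .
    . . . . . . . . . .
    . . . . . . . . . .
    . . . . . . . . . .
    . . . . . . . . . .
    . . . . . . . . . .
T3:
  2·area = 80
  edge (4, 4)→(7, 2): d=(3,-2) top-left  bias=+0
  edge (7, 2)→(20, 20): d=(13,18) right/bottom  bias=-1
  edge (20, 20)→(4, 4): d=(-16,-16) top-left  bias=+0
    (0,0)@(1, 1): e=[-15,95,0] → .  [on edge]
    (1,1)@(3, 3): e=[-5,85,0] → .  [on edge]
    (3,1)@(7, 3): e=[3,13,64] → X
    (4,1)@(9, 3): e=[7,-23,96] → .
    (2,2)@(5, 5): e=[5,75,0] → X  [on edge]
    (4,2)@(9, 5): e=[13,3,64] → X
    (5,2)@(11, 5): e=[17,-33,96] → .
    (2,3)@(5, 7): e=[11,101,-32] → .
    (3,3)@(7, 7): e=[15,65,0] → X  [on edge]
    (5,3)@(11, 7): e=[23,-7,64] → .
    (3,4)@(7, 9): e=[21,91,-32] → .
    (4,4)@(9, 9): e=[25,55,0] → X  [on edge]
    (5,5)@(11, 11): e=[35,45,0] → X  [on edge]
    (6,6)@(13, 13): e=[45,35,0] → X  [on edge]
    (7,7)@(15, 15): e=[55,25,0] → X  [on edge]
    (8,8)@(17, 17): e=[65,15,0] → X  [on edge]
    (9,9)@(19, 19): e=[75,5,0] → X  [on edge]
  covered (14 px):
    . . . . . . . . . .
    . . . X . . . . . .
    . . X X X . . . . .
    . . . X X . . . . .
    . . . . X X . . . .
    . . . . . X X . . .
    . . . . . . X . . .
    . . . . . . . X . .
    . . . . . . . . X .
    . . . . . . . . . X
    . . . . . . . . . .
    . . . . . . . . . .

Result: "outside"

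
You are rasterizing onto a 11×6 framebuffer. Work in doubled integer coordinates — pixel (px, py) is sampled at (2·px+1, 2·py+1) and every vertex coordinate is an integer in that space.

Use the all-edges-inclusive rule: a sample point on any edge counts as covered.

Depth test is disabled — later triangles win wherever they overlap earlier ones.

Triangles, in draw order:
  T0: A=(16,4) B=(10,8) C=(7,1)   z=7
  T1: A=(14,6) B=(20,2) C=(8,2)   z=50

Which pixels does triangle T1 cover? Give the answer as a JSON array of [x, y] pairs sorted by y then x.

T0:
  2·area = 54
  edge (16, 4)→(10, 8): d=(-6,4) inclusive
  edge (10, 8)→(7, 1): d=(-3,-7) inclusive
  edge (7, 1)→(16, 4): d=(9,3) inclusive
    (3,0)@(7, 1): e=[54,0,0] → X  [on edge]
    (4,0)@(9, 1): e=[46,14,-6] → .
    (3,1)@(7, 3): e=[42,-6,18] → .
    (4,1)@(9, 3): e=[34,8,12] → X
    (5,1)@(11, 3): e=[26,22,6] → X
    (6,1)@(13, 3): e=[18,36,0] → X  [on edge]
    (7,1)@(15, 3): e=[10,50,-6] → .
    (4,2)@(9, 5): e=[22,2,30] → X
    (7,2)@(15, 5): e=[-2,44,12] → .
    (9,2)@(19, 5): e=[-18,72,0] → .  [on edge]
    (4,3)@(9, 7): e=[10,-4,48] → .
    (5,3)@(11, 7): e=[2,10,42] → X
  covered (8 px):
    . . . X . . . . . . .
    . . . . X X X . . . .
    . . . . X X X . . . .
    . . . . . X . . . . .
    . . . . . . . . . . .
    . . . . . . . . . . .
T1:
  2·area = 48  (B↔C swapped to make it positive)
  edge (14, 6)→(8, 2): d=(-6,-4) inclusive
  edge (8, 2)→(20, 2): d=(12,0) inclusive
  edge (20, 2)→(14, 6): d=(-6,4) inclusive
    (5,1)@(11, 3): e=[6,12,30] → X
    (6,1)@(13, 3): e=[14,12,22] → X
    (7,1)@(15, 3): e=[22,12,14] → X
    (8,1)@(17, 3): e=[30,12,6] → X
    (9,1)@(19, 3): e=[38,12,-2] → .
    (5,2)@(11, 5): e=[-6,36,18] → .
    (6,2)@(13, 5): e=[2,36,10] → X
    (8,2)@(17, 5): e=[18,36,-6] → .
    (6,3)@(13, 7): e=[-10,60,-2] → .
    (7,3)@(15, 7): e=[-2,60,-10] → .
  covered (6 px):
    . . . . . . . . . . .
    . . . . . X X X X . .
    . . . . . . X X . . .
    . . . . . . . . . . .
    . . . . . . . . . . .
    . . . . . . . . . . .

Result: [[5,1],[6,1],[7,1],[8,1],[6,2],[7,2]]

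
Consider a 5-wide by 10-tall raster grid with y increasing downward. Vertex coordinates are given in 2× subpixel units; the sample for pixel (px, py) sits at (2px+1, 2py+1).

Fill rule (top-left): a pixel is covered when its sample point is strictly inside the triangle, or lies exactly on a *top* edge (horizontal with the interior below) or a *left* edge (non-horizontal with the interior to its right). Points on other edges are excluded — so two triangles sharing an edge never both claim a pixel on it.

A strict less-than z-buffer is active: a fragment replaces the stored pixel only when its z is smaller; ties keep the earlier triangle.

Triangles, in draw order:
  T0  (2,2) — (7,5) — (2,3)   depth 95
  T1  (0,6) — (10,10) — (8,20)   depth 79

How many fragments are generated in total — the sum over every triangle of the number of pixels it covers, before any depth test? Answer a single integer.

T0:
  2·area = 5
  edge (2, 2)→(7, 5): d=(5,3) right/bottom  bias=-1
  edge (7, 5)→(2, 3): d=(-5,-2) top-left  bias=+0
  edge (2, 3)→(2, 2): d=(0,-1) top-left  bias=+0
    (1,1)@(3, 3): e=[2,2,1] → X
    (2,1)@(5, 3): e=[-4,6,3] → .
    (1,2)@(3, 5): e=[12,-8,1] → .
    (3,2)@(7, 5): e=[0,0,5] → .  [on edge]
  covered (1 px):
    . . . . .
    . X . . .
    . . . . .
    . . . . .
    . . . . .
    . . . . .
    . . . . .
    . . . . .
    . . . . .
    . . . . .
T1:
  2·area = 108
  edge (0, 6)→(10, 10): d=(10,4) right/bottom  bias=-1
  edge (10, 10)→(8, 20): d=(-2,10) right/bottom  bias=-1
  edge (8, 20)→(0, 6): d=(-8,-14) top-left  bias=+0
    (0,3)@(1, 7): e=[6,96,6] → X
    (1,3)@(3, 7): e=[-2,76,34] → .
    (0,4)@(1, 9): e=[26,92,-10] → .
    (1,4)@(3, 9): e=[18,72,18] → X
    (2,4)@(5, 9): e=[10,52,46] → X
    (3,4)@(7, 9): e=[2,32,74] → X
    (4,4)@(9, 9): e=[-6,12,102] → .
    (1,5)@(3, 11): e=[38,68,2] → X
    (4,5)@(9, 11): e=[14,8,86] → X
    (1,6)@(3, 13): e=[58,64,-14] → .
    (2,6)@(5, 13): e=[50,44,14] → X
    (2,7)@(5, 15): e=[70,40,-2] → .
    (4,7)@(9, 15): e=[54,0,54] → .  [on edge]
  covered (13 px):
    . . . . .
    . . . . .
    . . . . .
    X . . . .
    . X X X .
    . X X X X
    . . X X X
    . . . X .
    . . . X .
    . . . . .

Final: 14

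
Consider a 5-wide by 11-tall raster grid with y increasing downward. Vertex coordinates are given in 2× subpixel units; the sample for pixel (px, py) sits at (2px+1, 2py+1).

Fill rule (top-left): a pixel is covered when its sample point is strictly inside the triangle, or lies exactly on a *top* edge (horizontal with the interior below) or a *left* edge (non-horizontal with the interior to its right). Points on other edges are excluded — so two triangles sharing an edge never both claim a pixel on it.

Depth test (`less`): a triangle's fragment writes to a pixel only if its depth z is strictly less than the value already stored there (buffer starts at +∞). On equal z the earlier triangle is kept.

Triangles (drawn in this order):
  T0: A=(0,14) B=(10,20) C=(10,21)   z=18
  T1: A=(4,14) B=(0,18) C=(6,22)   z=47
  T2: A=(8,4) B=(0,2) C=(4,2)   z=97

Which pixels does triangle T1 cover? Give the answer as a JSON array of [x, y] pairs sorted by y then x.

T0:
  2·area = 10
  edge (0, 14)→(10, 20): d=(10,6) right/bottom  bias=-1
  edge (10, 20)→(10, 21): d=(0,1) right/bottom  bias=-1
  edge (10, 21)→(0, 14): d=(-10,-7) top-left  bias=+0
    (2,8)@(5, 17): e=[0,5,5] → ·  [on edge]
  covered (0 px):
    · · · · ·
    · · · · ·
    · · · · ·
    · · · · ·
    · · · · ·
    · · · · ·
    · · · · ·
    · · · · ·
    · · · · ·
    · · · · ·
    · · · · ·
T1:
  2·area = 40  (B↔C swapped to make it positive)
  edge (4, 14)→(6, 22): d=(2,8) right/bottom  bias=-1
  edge (6, 22)→(0, 18): d=(-6,-4) top-left  bias=+0
  edge (0, 18)→(4, 14): d=(4,-4) top-left  bias=+0
    (4,4)@(9, 9): e=[-50,90,0] → ·  [on edge]
    (3,5)@(7, 11): e=[-30,70,0] → ·  [on edge]
    (2,6)@(5, 13): e=[-10,50,0] → ·  [on edge]
    (1,7)@(3, 15): e=[10,30,0] → █  [on edge]
    (2,7)@(5, 15): e=[-6,38,8] → ·
    (0,8)@(1, 17): e=[30,10,0] → █  [on edge]
    (2,8)@(5, 17): e=[-2,26,16] → ·
    (0,9)@(1, 19): e=[34,-2,8] → ·
    (1,9)@(3, 19): e=[18,6,16] → █
    (2,9)@(5, 19): e=[2,14,24] → █
    (3,9)@(7, 19): e=[-14,22,32] → ·
    (1,10)@(3, 21): e=[22,-6,24] → ·
  covered (6 px):
    · · · · ·
    · · · · ·
    · · · · ·
    · · · · ·
    · · · · ·
    · · · · ·
    · · · · ·
    · █ · · ·
    █ █ · · ·
    · █ █ · ·
    · · █ · ·
T2:
  2·area = 8
  edge (8, 4)→(0, 2): d=(-8,-2) top-left  bias=+0
  edge (0, 2)→(4, 2): d=(4,0) top-left  bias=+0
  edge (4, 2)→(8, 4): d=(4,2) right/bottom  bias=-1
    (2,1)@(5, 3): e=[2,4,2] → █
    (3,1)@(7, 3): e=[6,4,-2] → ·
    (2,2)@(5, 5): e=[-14,12,10] → ·
  covered (1 px):
    · · · · ·
    · · █ · ·
    · · · · ·
    · · · · ·
    · · · · ·
    · · · · ·
    · · · · ·
    · · · · ·
    · · · · ·
    · · · · ·
    · · · · ·

Answer: [[1,7],[0,8],[1,8],[1,9],[2,9],[2,10]]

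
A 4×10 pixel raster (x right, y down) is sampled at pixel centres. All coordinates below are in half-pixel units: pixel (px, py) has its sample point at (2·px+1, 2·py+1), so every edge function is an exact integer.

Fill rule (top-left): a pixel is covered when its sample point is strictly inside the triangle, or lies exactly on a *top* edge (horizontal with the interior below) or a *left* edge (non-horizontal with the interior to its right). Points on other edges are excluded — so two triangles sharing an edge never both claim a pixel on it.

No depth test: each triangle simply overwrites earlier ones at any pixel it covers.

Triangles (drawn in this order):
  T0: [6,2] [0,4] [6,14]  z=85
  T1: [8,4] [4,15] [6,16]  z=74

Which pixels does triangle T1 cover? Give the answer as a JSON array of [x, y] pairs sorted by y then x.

T0:
  2·area = 72  (B↔C swapped to make it positive)
  edge (6, 2)→(6, 14): d=(0,12) right/bottom  bias=-1
  edge (6, 14)→(0, 4): d=(-6,-10) top-left  bias=+0
  edge (0, 4)→(6, 2): d=(6,-2) top-left  bias=+0
    (1,1)@(3, 3): e=[36,36,0] → X  [on edge]
    (2,1)@(5, 3): e=[12,56,4] → X
    (3,1)@(7, 3): e=[-12,76,8] → .
    (0,2)@(1, 5): e=[60,4,8] → X
    (3,2)@(7, 5): e=[-12,64,20] → .
    (0,3)@(1, 7): e=[60,-8,20] → .
    (1,3)@(3, 7): e=[36,12,24] → X
    (3,3)@(7, 7): e=[-12,52,32] → .
    (1,4)@(3, 9): e=[36,0,36] → X  [on edge]
    (3,4)@(7, 9): e=[-12,40,44] → .
    (1,5)@(3, 11): e=[36,-12,48] → .
    (2,5)@(5, 11): e=[12,8,52] → X
  covered (10 px):
    . . . .
    . X X .
    X X X .
    . X X .
    . X X .
    . . X .
    . . . .
    . . . .
    . . . .
    . . . .
T1:
  2·area = 26  (B↔C swapped to make it positive)
  edge (8, 4)→(6, 16): d=(-2,12) right/bottom  bias=-1
  edge (6, 16)→(4, 15): d=(-2,-1) top-left  bias=+0
  edge (4, 15)→(8, 4): d=(4,-11) top-left  bias=+0
    (3,3)@(7, 7): e=[6,19,1] → X
    (3,4)@(7, 9): e=[2,15,9] → X
    (3,5)@(7, 11): e=[-2,11,17] → .
    (2,6)@(5, 13): e=[18,5,3] → X
    (3,6)@(7, 13): e=[-6,7,25] → .
    (2,7)@(5, 15): e=[14,1,11] → X
    (3,7)@(7, 15): e=[-10,3,33] → .
    (2,8)@(5, 17): e=[10,-3,19] → .
  covered (4 px):
    . . . .
    . . . .
    . . . .
    . . . X
    . . . X
    . . . .
    . . X .
    . . X .
    . . . .
    . . . .

Final: [[3,3],[3,4],[2,6],[2,7]]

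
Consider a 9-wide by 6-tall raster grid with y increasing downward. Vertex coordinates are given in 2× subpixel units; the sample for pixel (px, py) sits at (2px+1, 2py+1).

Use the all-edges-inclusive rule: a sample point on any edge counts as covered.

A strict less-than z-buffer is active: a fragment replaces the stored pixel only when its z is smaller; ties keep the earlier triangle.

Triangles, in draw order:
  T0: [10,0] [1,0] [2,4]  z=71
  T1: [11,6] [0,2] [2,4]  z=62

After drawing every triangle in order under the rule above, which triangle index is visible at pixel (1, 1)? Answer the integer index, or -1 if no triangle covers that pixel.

T0:
  2·area = 36  (B↔C swapped to make it positive)
  edge (10, 0)→(2, 4): d=(-8,4) inclusive
  edge (2, 4)→(1, 0): d=(-1,-4) inclusive
  edge (1, 0)→(10, 0): d=(9,0) inclusive
    (1,0)@(3, 1): e=[20,7,9] → X
    (2,0)@(5, 1): e=[12,15,9] → X
    (3,0)@(7, 1): e=[4,23,9] → X
    (4,0)@(9, 1): e=[-4,31,9] → .
    (1,1)@(3, 3): e=[4,5,27] → X
    (2,1)@(5, 3): e=[-4,13,27] → .
    (3,1)@(7, 3): e=[-12,21,27] → .
    (1,2)@(3, 5): e=[-12,3,45] → .
  covered (4 px):
    . X X X . . . . .
    . X . . . . . . .
    . . . . . . . . .
    . . . . . . . . .
    . . . . . . . . .
    . . . . . . . . .
T1:
  2·area = 14  (B↔C swapped to make it positive)
  edge (11, 6)→(2, 4): d=(-9,-2) inclusive
  edge (2, 4)→(0, 2): d=(-2,-2) inclusive
  edge (0, 2)→(11, 6): d=(11,4) inclusive
    (0,1)@(1, 3): e=[7,0,7] → X  [on edge]
    (1,1)@(3, 3): e=[11,4,-1] → .
    (0,2)@(1, 5): e=[-11,-4,29] → .
    (1,2)@(3, 5): e=[-7,0,21] → .  [on edge]
    (3,2)@(7, 5): e=[1,8,5] → X
    (4,2)@(9, 5): e=[5,12,-3] → .
    (2,3)@(5, 7): e=[-21,0,35] → .  [on edge]
    (3,3)@(7, 7): e=[-17,4,27] → .
    (3,4)@(7, 9): e=[-35,0,49] → .  [on edge]
    (4,5)@(9, 11): e=[-49,0,63] → .  [on edge]
  covered (2 px):
    . . . . . . . . .
    X . . . . . . . .
    . . . X . . . . .
    . . . . . . . . .
    . . . . . . . . .
    . . . . . . . . .

Z-buffer (winner per pixel, '.' = empty):
  . 0 0 0 . . . . .
  1 0 . . . . . . .
  . . . 1 . . . . .
  . . . . . . . . .
  . . . . . . . . .
  . . . . . . . . .

Answer: 0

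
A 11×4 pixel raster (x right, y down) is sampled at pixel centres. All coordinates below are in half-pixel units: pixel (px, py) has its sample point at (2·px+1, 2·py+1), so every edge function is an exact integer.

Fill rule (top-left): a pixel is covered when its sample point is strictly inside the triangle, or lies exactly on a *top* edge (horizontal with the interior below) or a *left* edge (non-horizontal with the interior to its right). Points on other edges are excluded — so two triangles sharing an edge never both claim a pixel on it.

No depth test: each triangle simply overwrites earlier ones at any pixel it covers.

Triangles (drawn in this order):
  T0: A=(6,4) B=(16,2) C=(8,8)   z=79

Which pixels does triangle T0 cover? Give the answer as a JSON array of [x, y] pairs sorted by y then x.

T0:
  2·area = 44
  edge (6, 4)→(16, 2): d=(10,-2) top-left  bias=+0
  edge (16, 2)→(8, 8): d=(-8,6) right/bottom  bias=-1
  edge (8, 8)→(6, 4): d=(-2,-4) top-left  bias=+0
    (10,0)@(21, 1): e=[0,-22,66] → ·  [on edge]
    (5,1)@(11, 3): e=[0,22,22] → █  [on edge]
    (6,1)@(13, 3): e=[4,10,30] → █
    (7,1)@(15, 3): e=[8,-2,38] → ·
    (0,2)@(1, 5): e=[0,66,-22] → ·  [on edge]
    (3,2)@(7, 5): e=[12,30,2] → █
    (4,2)@(9, 5): e=[16,18,10] → █
    (6,2)@(13, 5): e=[24,-6,26] → ·
    (3,3)@(7, 7): e=[32,14,-2] → ·
    (4,3)@(9, 7): e=[36,2,6] → █
    (5,3)@(11, 7): e=[40,-10,14] → ·
  covered (6 px):
    · · · · · · · · · · ·
    · · · · · █ █ · · · ·
    · · · █ █ █ · · · · ·
    · · · · █ · · · · · ·

Result: [[5,1],[6,1],[3,2],[4,2],[5,2],[4,3]]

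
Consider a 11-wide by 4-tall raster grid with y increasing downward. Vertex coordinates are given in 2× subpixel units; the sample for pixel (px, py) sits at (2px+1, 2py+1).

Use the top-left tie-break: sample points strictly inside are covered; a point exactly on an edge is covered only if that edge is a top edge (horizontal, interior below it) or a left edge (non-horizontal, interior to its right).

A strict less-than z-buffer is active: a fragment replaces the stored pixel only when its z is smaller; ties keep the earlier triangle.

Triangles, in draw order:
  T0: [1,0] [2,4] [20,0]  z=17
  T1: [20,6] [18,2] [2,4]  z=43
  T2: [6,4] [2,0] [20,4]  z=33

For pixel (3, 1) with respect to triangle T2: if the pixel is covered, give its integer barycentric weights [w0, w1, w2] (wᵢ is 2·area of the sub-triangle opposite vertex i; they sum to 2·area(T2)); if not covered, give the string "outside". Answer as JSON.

T0:
  2·area = 76  (B↔C swapped to make it positive)
  edge (1, 0)→(20, 0): d=(19,0) top-left  bias=+0
  edge (20, 0)→(2, 4): d=(-18,4) right/bottom  bias=-1
  edge (2, 4)→(1, 0): d=(-1,-4) top-left  bias=+0
    (1,0)@(3, 1): e=[19,50,7] → #
    (2,0)@(5, 1): e=[19,42,15] → #
    (3,0)@(7, 1): e=[19,34,23] → #
    (4,0)@(9, 1): e=[19,26,31] → #
    (5,0)@(11, 1): e=[19,18,39] → #
    (6,0)@(13, 1): e=[19,10,47] → #
    (7,0)@(15, 1): e=[19,2,55] → #
    (8,0)@(17, 1): e=[19,-6,63] → ·
    (1,1)@(3, 3): e=[57,14,5] → #
    (3,1)@(7, 3): e=[57,-2,21] → ·
    (4,1)@(9, 3): e=[57,-10,29] → ·
    (5,1)@(11, 3): e=[57,-18,37] → ·
  covered (9 px):
    · # # # # # # # · · ·
    · # # · · · · · · · ·
    · · · · · · · · · · ·
    · · · · · · · · · · ·
T1:
  2·area = 68  (B↔C swapped to make it positive)
  edge (20, 6)→(2, 4): d=(-18,-2) top-left  bias=+0
  edge (2, 4)→(18, 2): d=(16,-2) top-left  bias=+0
  edge (18, 2)→(20, 6): d=(2,4) right/bottom  bias=-1
    (5,1)@(11, 3): e=[36,2,30] → #
    (6,1)@(13, 3): e=[40,6,22] → #
    (7,1)@(15, 3): e=[44,10,14] → #
    (8,1)@(17, 3): e=[48,14,6] → #
    (9,1)@(19, 3): e=[52,18,-2] → ·
    (5,2)@(11, 5): e=[0,34,34] → #  [on edge]
    (9,2)@(19, 5): e=[16,50,2] → #
    (10,2)@(21, 5): e=[20,54,-6] → ·
    (5,3)@(11, 7): e=[-36,66,38] → ·
    (6,3)@(13, 7): e=[-32,70,30] → ·
    (7,3)@(15, 7): e=[-28,74,22] → ·
    (8,3)@(17, 7): e=[-24,78,14] → ·
  covered (9 px):
    · · · · · · · · · · ·
    · · · · · # # # # · ·
    · · · · · # # # # # ·
    · · · · · · · · · · ·
T2:
  2·area = 56
  edge (6, 4)→(2, 0): d=(-4,-4) top-left  bias=+0
  edge (2, 0)→(20, 4): d=(18,4) right/bottom  bias=-1
  edge (20, 4)→(6, 4): d=(-14,0) right/bottom  bias=-1
    (1,0)@(3, 1): e=[0,14,42] → #  [on edge]
    (2,0)@(5, 1): e=[8,6,42] → #
    (3,0)@(7, 1): e=[16,-2,42] → ·
    (1,1)@(3, 3): e=[-8,50,14] → ·
    (2,1)@(5, 3): e=[0,42,14] → #  [on edge]
    (3,1)@(7, 3): e=[8,34,14] → #
    (4,1)@(9, 3): e=[16,26,14] → #
    (5,1)@(11, 3): e=[24,18,14] → #
    (6,1)@(13, 3): e=[32,10,14] → #
    (7,1)@(15, 3): e=[40,2,14] → #
    (8,1)@(17, 3): e=[48,-6,14] → ·
    (2,2)@(5, 5): e=[-8,78,-14] → ·
    (3,2)@(7, 5): e=[0,70,-14] → ·  [on edge]
    (4,3)@(9, 7): e=[0,98,-42] → ·  [on edge]
  covered (8 px):
    · # # · · · · · · · ·
    · · # # # # # # · · ·
    · · · · · · · · · · ·
    · · · · · · · · · · ·

Final: [34,14,8]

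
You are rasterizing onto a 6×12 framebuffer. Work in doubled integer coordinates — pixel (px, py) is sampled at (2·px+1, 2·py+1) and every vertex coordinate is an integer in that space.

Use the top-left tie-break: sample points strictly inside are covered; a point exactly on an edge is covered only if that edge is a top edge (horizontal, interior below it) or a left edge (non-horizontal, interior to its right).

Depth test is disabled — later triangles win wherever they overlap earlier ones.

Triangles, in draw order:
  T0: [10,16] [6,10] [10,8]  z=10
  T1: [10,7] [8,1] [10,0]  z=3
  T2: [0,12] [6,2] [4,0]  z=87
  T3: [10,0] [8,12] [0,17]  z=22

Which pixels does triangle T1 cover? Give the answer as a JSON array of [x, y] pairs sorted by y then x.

T0:
  2·area = 32
  edge (10, 16)→(6, 10): d=(-4,-6) top-left  bias=+0
  edge (6, 10)→(10, 8): d=(4,-2) top-left  bias=+0
  edge (10, 8)→(10, 16): d=(0,8) right/bottom  bias=-1
    (4,4)@(9, 9): e=[22,2,8] → #
    (5,4)@(11, 9): e=[34,6,-8] → ·
    (3,5)@(7, 11): e=[2,6,24] → #
    (5,5)@(11, 11): e=[26,14,-8] → ·
    (3,6)@(7, 13): e=[-6,14,24] → ·
    (4,6)@(9, 13): e=[6,18,8] → #
    (5,6)@(11, 13): e=[18,22,-8] → ·
    (4,7)@(9, 15): e=[-2,26,8] → ·
  covered (4 px):
    · · · · · ·
    · · · · · ·
    · · · · · ·
    · · · · · ·
    · · · · # ·
    · · · # # ·
    · · · · # ·
    · · · · · ·
    · · · · · ·
    · · · · · ·
    · · · · · ·
    · · · · · ·
T1:
  2·area = 14
  edge (10, 7)→(8, 1): d=(-2,-6) top-left  bias=+0
  edge (8, 1)→(10, 0): d=(2,-1) top-left  bias=+0
  edge (10, 0)→(10, 7): d=(0,7) right/bottom  bias=-1
    (4,0)@(9, 1): e=[6,1,7] → #
    (5,0)@(11, 1): e=[18,3,-7] → ·
    (4,1)@(9, 3): e=[2,5,7] → #
    (5,1)@(11, 3): e=[14,7,-7] → ·
    (4,2)@(9, 5): e=[-2,9,7] → ·
  covered (2 px):
    · · · · # ·
    · · · · # ·
    · · · · · ·
    · · · · · ·
    · · · · · ·
    · · · · · ·
    · · · · · ·
    · · · · · ·
    · · · · · ·
    · · · · · ·
    · · · · · ·
    · · · · · ·
T2:
  2·area = 32  (B↔C swapped to make it positive)
  edge (0, 12)→(4, 0): d=(4,-12) top-left  bias=+0
  edge (4, 0)→(6, 2): d=(2,2) right/bottom  bias=-1
  edge (6, 2)→(0, 12): d=(-6,10) right/bottom  bias=-1
    (2,0)@(5, 1): e=[16,0,16] → ·  [on edge]
    (1,1)@(3, 3): e=[0,8,24] → #  [on edge]
    (2,1)@(5, 3): e=[24,4,4] → #
    (3,1)@(7, 3): e=[48,0,-16] → ·  [on edge]
    (1,2)@(3, 5): e=[8,12,12] → #
    (2,2)@(5, 5): e=[32,8,-8] → ·
    (4,2)@(9, 5): e=[80,0,-48] → ·  [on edge]
    (1,3)@(3, 7): e=[16,16,0] → ·  [on edge]
    (5,3)@(11, 7): e=[112,0,-80] → ·  [on edge]
    (0,4)@(1, 9): e=[0,24,8] → #  [on edge]
    (1,4)@(3, 9): e=[24,20,-12] → ·
    (0,5)@(1, 11): e=[8,28,-4] → ·
  covered (4 px):
    · · · · · ·
    · # # · · ·
    · # · · · ·
    · · · · · ·
    # · · · · ·
    · · · · · ·
    · · · · · ·
    · · · · · ·
    · · · · · ·
    · · · · · ·
    · · · · · ·
    · · · · · ·
T3:
  2·area = 86
  edge (10, 0)→(8, 12): d=(-2,12) right/bottom  bias=-1
  edge (8, 12)→(0, 17): d=(-8,5) right/bottom  bias=-1
  edge (0, 17)→(10, 0): d=(10,-17) top-left  bias=+0
    (4,1)@(9, 3): e=[6,67,13] → #
    (5,1)@(11, 3): e=[-18,57,47] → ·
    (4,2)@(9, 5): e=[2,51,33] → #
    (5,2)@(11, 5): e=[-22,41,67] → ·
    (3,3)@(7, 7): e=[22,45,19] → #
    (4,3)@(9, 7): e=[-2,35,53] → ·
    (2,4)@(5, 9): e=[42,39,5] → #
    (4,4)@(9, 9): e=[-6,19,73] → ·
    (2,5)@(5, 11): e=[38,23,25] → #
    (4,5)@(9, 11): e=[-10,3,93] → ·
    (1,6)@(3, 13): e=[58,17,11] → #
    (3,6)@(7, 13): e=[10,-3,79] → ·
  covered (10 px):
    · · · · · ·
    · · · · # ·
    · · · · # ·
    · · · # · ·
    · · # # · ·
    · · # # · ·
    · # # · · ·
    · # · · · ·
    · · · · · ·
    · · · · · ·
    · · · · · ·
    · · · · · ·

Result: [[4,0],[4,1]]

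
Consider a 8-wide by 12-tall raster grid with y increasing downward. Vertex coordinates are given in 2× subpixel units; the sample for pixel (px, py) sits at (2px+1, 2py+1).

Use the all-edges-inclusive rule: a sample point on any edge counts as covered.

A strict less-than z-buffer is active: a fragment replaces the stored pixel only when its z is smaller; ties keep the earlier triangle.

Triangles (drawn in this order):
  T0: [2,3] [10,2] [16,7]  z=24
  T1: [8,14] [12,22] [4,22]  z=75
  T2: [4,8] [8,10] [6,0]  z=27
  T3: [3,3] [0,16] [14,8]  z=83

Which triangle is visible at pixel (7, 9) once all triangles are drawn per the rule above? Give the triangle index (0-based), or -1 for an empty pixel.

T0:
  2·area = 46
  edge (2, 3)→(10, 2): d=(8,-1) inclusive
  edge (10, 2)→(16, 7): d=(6,5) inclusive
  edge (16, 7)→(2, 3): d=(-14,-4) inclusive
    (1,1)@(3, 3): e=[1,41,4] → #
    (2,1)@(5, 3): e=[3,31,12] → #
    (3,1)@(7, 3): e=[5,21,20] → #
    (4,1)@(9, 3): e=[7,11,28] → #
    (5,1)@(11, 3): e=[9,1,36] → #
    (6,1)@(13, 3): e=[11,-9,44] → ·
    (1,2)@(3, 5): e=[17,53,-24] → ·
    (2,2)@(5, 5): e=[19,43,-16] → ·
    (3,2)@(7, 5): e=[21,33,-8] → ·
    (4,2)@(9, 5): e=[23,23,0] → #  [on edge]
    (6,2)@(13, 5): e=[27,3,16] → #
    (7,2)@(15, 5): e=[29,-7,24] → ·
  covered (8 px):
    · · · · · · · ·
    · # # # # # · ·
    · · · · # # # ·
    · · · · · · · ·
    · · · · · · · ·
    · · · · · · · ·
    · · · · · · · ·
    · · · · · · · ·
    · · · · · · · ·
    · · · · · · · ·
    · · · · · · · ·
    · · · · · · · ·
T1:
  2·area = 64
  edge (8, 14)→(12, 22): d=(4,8) inclusive
  edge (12, 22)→(4, 22): d=(-8,0) inclusive
  edge (4, 22)→(8, 14): d=(4,-8) inclusive
    (3,8)@(7, 17): e=[20,40,4] → #
    (4,8)@(9, 17): e=[4,40,20] → #
    (5,8)@(11, 17): e=[-12,40,36] → ·
    (3,9)@(7, 19): e=[28,24,12] → #
    (5,9)@(11, 19): e=[-4,24,44] → ·
    (2,10)@(5, 21): e=[52,8,4] → #
    (5,10)@(11, 21): e=[4,8,52] → #
    (6,10)@(13, 21): e=[-12,8,68] → ·
    (2,11)@(5, 23): e=[60,-8,12] → ·
    (3,11)@(7, 23): e=[44,-8,28] → ·
    (4,11)@(9, 23): e=[28,-8,44] → ·
    (5,11)@(11, 23): e=[12,-8,60] → ·
  covered (8 px):
    · · · · · · · ·
    · · · · · · · ·
    · · · · · · · ·
    · · · · · · · ·
    · · · · · · · ·
    · · · · · · · ·
    · · · · · · · ·
    · · · · · · · ·
    · · · # # · · ·
    · · · # # · · ·
    · · # # # # · ·
    · · · · · · · ·
T2:
  2·area = 36  (B↔C swapped to make it positive)
  edge (4, 8)→(6, 0): d=(2,-8) inclusive
  edge (6, 0)→(8, 10): d=(2,10) inclusive
  edge (8, 10)→(4, 8): d=(-4,-2) inclusive
    (2,2)@(5, 5): e=[2,20,14] → #
    (3,2)@(7, 5): e=[18,0,18] → #  [on edge]
    (4,2)@(9, 5): e=[34,-20,22] → ·
    (2,3)@(5, 7): e=[6,24,6] → #
    (4,3)@(9, 7): e=[38,-16,14] → ·
    (2,4)@(5, 9): e=[10,28,-2] → ·
    (3,4)@(7, 9): e=[26,8,2] → #
    (4,4)@(9, 9): e=[42,-12,6] → ·
    (3,5)@(7, 11): e=[30,12,-6] → ·
    (4,7)@(9, 15): e=[54,0,-18] → ·  [on edge]
  covered (5 px):
    · · · · · · · ·
    · · · · · · · ·
    · · # # · · · ·
    · · # # · · · ·
    · · · # · · · ·
    · · · · · · · ·
    · · · · · · · ·
    · · · · · · · ·
    · · · · · · · ·
    · · · · · · · ·
    · · · · · · · ·
    · · · · · · · ·
T3:
  2·area = 158  (B↔C swapped to make it positive)
  edge (3, 3)→(14, 8): d=(11,5) inclusive
  edge (14, 8)→(0, 16): d=(-14,8) inclusive
  edge (0, 16)→(3, 3): d=(3,-13) inclusive
    (1,1)@(3, 3): e=[0,158,0] → #  [on edge]
    (2,1)@(5, 3): e=[-10,142,26] → ·
    (1,2)@(3, 5): e=[22,130,6] → #
    (2,2)@(5, 5): e=[12,114,32] → #
    (3,2)@(7, 5): e=[2,98,58] → #
    (4,2)@(9, 5): e=[-8,82,84] → ·
    (1,3)@(3, 7): e=[44,102,12] → #
    (4,3)@(9, 7): e=[14,54,90] → #
    (5,3)@(11, 7): e=[4,38,116] → #
    (6,3)@(13, 7): e=[-6,22,142] → ·
    (1,4)@(3, 9): e=[66,74,18] → #
    (6,4)@(13, 9): e=[16,-6,148] → ·
  covered (21 px):
    · · · · · · · ·
    · # · · · · · ·
    · # # # · · · ·
    · # # # # # · ·
    · # # # # # · ·
    · # # # · · · ·
    # # # · · · · ·
    # · · · · · · ·
    · · · · · · · ·
    · · · · · · · ·
    · · · · · · · ·
    · · · · · · · ·

Z-buffer (winner per pixel, '.' = empty):
  . . . . . . . .
  . 0 0 0 0 0 . .
  . 3 2 2 0 0 0 .
  . 3 2 2 3 3 . .
  . 3 3 2 3 3 . .
  . 3 3 3 . . . .
  3 3 3 . . . . .
  3 . . . . . . .
  . . . 1 1 . . .
  . . . 1 1 . . .
  . . 1 1 1 1 . .
  . . . . . . . .

Final: -1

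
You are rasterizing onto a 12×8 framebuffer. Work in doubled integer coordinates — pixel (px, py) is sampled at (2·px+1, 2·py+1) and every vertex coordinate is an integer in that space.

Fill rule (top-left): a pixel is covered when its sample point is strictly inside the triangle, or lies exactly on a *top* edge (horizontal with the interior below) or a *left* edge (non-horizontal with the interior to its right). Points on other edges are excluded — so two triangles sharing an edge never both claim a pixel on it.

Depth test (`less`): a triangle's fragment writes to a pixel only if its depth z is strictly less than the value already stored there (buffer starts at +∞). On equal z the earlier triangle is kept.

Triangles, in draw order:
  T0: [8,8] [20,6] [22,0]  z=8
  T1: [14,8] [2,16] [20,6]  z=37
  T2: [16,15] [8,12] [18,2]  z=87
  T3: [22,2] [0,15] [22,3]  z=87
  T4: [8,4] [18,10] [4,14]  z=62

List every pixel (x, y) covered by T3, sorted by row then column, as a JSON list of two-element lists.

T0:
  2·area = 68  (B↔C swapped to make it positive)
  edge (8, 8)→(22, 0): d=(14,-8) top-left  bias=+0
  edge (22, 0)→(20, 6): d=(-2,6) right/bottom  bias=-1
  edge (20, 6)→(8, 8): d=(-12,2) right/bottom  bias=-1
    (10,0)@(21, 1): e=[6,4,58] → X
    (11,0)@(23, 1): e=[22,-8,54] → .
    (8,1)@(17, 3): e=[2,24,42] → X
    (9,1)@(19, 3): e=[18,12,38] → X
    (10,1)@(21, 3): e=[34,0,34] → .  [on edge]
    (7,2)@(15, 5): e=[14,32,22] → X
    (10,2)@(21, 5): e=[62,-4,10] → .
    (5,3)@(11, 7): e=[10,52,6] → X
    (6,3)@(13, 7): e=[26,40,2] → X
    (7,3)@(15, 7): e=[42,28,-2] → .
    (8,3)@(17, 7): e=[58,16,-6] → .
    (9,3)@(19, 7): e=[74,4,-10] → .
    (9,4)@(19, 9): e=[102,0,-34] → .  [on edge]
    (8,7)@(17, 15): e=[170,0,-102] → .  [on edge]
  covered (8 px):
    . . . . . . . . . . X .
    . . . . . . . . X X . .
    . . . . . . . X X X . .
    . . . . . X X . . . . .
    . . . . . . . . . . . .
    . . . . . . . . . . . .
    . . . . . . . . . . . .
    . . . . . . . . . . . .
T1:
  2·area = 24  (B↔C swapped to make it positive)
  edge (14, 8)→(20, 6): d=(6,-2) top-left  bias=+0
  edge (20, 6)→(2, 16): d=(-18,10) right/bottom  bias=-1
  edge (2, 16)→(14, 8): d=(12,-8) top-left  bias=+0
    (11,2)@(23, 5): e=[0,-12,36] → .  [on edge]
    (8,3)@(17, 7): e=[0,12,12] → X  [on edge]
    (9,3)@(19, 7): e=[4,-8,28] → .
    (5,4)@(11, 9): e=[0,36,-12] → .  [on edge]
    (6,4)@(13, 9): e=[4,16,4] → X
    (7,4)@(15, 9): e=[8,-4,20] → .
    (8,4)@(17, 9): e=[12,-24,36] → .
    (2,5)@(5, 11): e=[0,60,-36] → .  [on edge]
    (5,5)@(11, 11): e=[12,0,12] → .  [on edge]
    (6,5)@(13, 11): e=[16,-20,28] → .
    (3,6)@(7, 13): e=[16,4,4] → X
    (4,6)@(9, 13): e=[20,-16,20] → .
  covered (3 px):
    . . . . . . . . . . . .
    . . . . . . . . . . . .
    . . . . . . . . . . . .
    . . . . . . . . X . . .
    . . . . . . X . . . . .
    . . . . . . . . . . . .
    . . . X . . . . . . . .
    . . . . . . . . . . . .
T2:
  2·area = 110
  edge (16, 15)→(8, 12): d=(-8,-3) top-left  bias=+0
  edge (8, 12)→(18, 2): d=(10,-10) top-left  bias=+0
  edge (18, 2)→(16, 15): d=(-2,13) right/bottom  bias=-1
    (9,0)@(19, 1): e=[121,0,-11] → .  [on edge]
    (8,1)@(17, 3): e=[99,0,11] → X  [on edge]
    (9,1)@(19, 3): e=[105,20,-15] → .
    (7,2)@(15, 5): e=[77,0,33] → X  [on edge]
    (9,2)@(19, 5): e=[89,40,-19] → .
    (6,3)@(13, 7): e=[55,0,55] → X  [on edge]
    (9,3)@(19, 7): e=[73,60,-23] → .
    (5,4)@(11, 9): e=[33,0,77] → X  [on edge]
    (8,4)@(17, 9): e=[51,60,-1] → .
    (4,5)@(9, 11): e=[11,0,99] → X  [on edge]
    (8,5)@(17, 11): e=[35,80,-5] → .
    (3,6)@(7, 13): e=[-11,0,121] → .  [on edge]
    (2,7)@(5, 15): e=[-33,0,143] → .  [on edge]
  covered (16 px):
    . . . . . . . . . . . .
    . . . . . . . . X . . .
    . . . . . . . X X . . .
    . . . . . . X X X . . .
    . . . . . X X X . . . .
    . . . . X X X X . . . .
    . . . . . X X X . . . .
    . . . . . . . . . . . .
T3:
  2·area = 22  (B↔C swapped to make it positive)
  edge (22, 2)→(22, 3): d=(0,1) right/bottom  bias=-1
  edge (22, 3)→(0, 15): d=(-22,12) right/bottom  bias=-1
  edge (0, 15)→(22, 2): d=(22,-13) top-left  bias=+0
    (10,1)@(21, 3): e=[1,12,9] → X
    (11,1)@(23, 3): e=[-1,-12,35] → .
    (8,2)@(17, 5): e=[5,16,1] → X
    (9,2)@(19, 5): e=[3,-8,27] → .
    (10,2)@(21, 5): e=[1,-32,53] → .
    (8,3)@(17, 7): e=[5,-28,45] → .
    (5,4)@(11, 9): e=[11,0,11] → .  [on edge]
    (3,5)@(7, 11): e=[15,4,3] → X
    (4,5)@(9, 11): e=[13,-20,29] → .
    (3,6)@(7, 13): e=[15,-40,47] → .
  covered (3 px):
    . . . . . . . . . . . .
    . . . . . . . . . . X .
    . . . . . . . . X . . .
    . . . . . . . . . . . .
    . . . . . . . . . . . .
    . . . X . . . . . . . .
    . . . . . . . . . . . .
    . . . . . . . . . . . .
T4:
  2·area = 124
  edge (8, 4)→(18, 10): d=(10,6) right/bottom  bias=-1
  edge (18, 10)→(4, 14): d=(-14,4) right/bottom  bias=-1
  edge (4, 14)→(8, 4): d=(4,-10) top-left  bias=+0
    (1,0)@(3, 1): e=[0,186,-62] → .  [on edge]
    (4,2)@(9, 5): e=[4,106,14] → X
    (5,2)@(11, 5): e=[-8,98,34] → .
    (3,3)@(7, 7): e=[36,86,2] → X
    (5,3)@(11, 7): e=[12,70,42] → X
    (6,3)@(13, 7): e=[0,62,62] → .  [on edge]
    (3,4)@(7, 9): e=[56,58,10] → X
    (6,4)@(13, 9): e=[20,34,70] → X
    (7,4)@(15, 9): e=[8,26,90] → X
    (8,4)@(17, 9): e=[-4,18,110] → .
    (3,5)@(7, 11): e=[76,30,18] → X
    (7,5)@(15, 11): e=[28,-2,98] → .
    (11,6)@(23, 13): e=[0,-62,186] → .  [on edge]
  covered (15 px):
    . . . . . . . . . . . .
    . . . . . . . . . . . .
    . . . . X . . . . . . .
    . . . X X X . . . . . .
    . . . X X X X X . . . .
    . . . X X X X . . . . .
    . . X X . . . . . . . .
    . . . . . . . . . . . .

Result: [[10,1],[8,2],[3,5]]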